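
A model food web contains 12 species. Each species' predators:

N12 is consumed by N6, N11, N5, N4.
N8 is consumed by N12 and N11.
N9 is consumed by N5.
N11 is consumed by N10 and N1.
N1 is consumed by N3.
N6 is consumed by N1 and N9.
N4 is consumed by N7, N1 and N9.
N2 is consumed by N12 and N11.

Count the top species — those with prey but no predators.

4

Top species (has prey, but nothing eats it): N10, N7, N3, N5.
Count: 4.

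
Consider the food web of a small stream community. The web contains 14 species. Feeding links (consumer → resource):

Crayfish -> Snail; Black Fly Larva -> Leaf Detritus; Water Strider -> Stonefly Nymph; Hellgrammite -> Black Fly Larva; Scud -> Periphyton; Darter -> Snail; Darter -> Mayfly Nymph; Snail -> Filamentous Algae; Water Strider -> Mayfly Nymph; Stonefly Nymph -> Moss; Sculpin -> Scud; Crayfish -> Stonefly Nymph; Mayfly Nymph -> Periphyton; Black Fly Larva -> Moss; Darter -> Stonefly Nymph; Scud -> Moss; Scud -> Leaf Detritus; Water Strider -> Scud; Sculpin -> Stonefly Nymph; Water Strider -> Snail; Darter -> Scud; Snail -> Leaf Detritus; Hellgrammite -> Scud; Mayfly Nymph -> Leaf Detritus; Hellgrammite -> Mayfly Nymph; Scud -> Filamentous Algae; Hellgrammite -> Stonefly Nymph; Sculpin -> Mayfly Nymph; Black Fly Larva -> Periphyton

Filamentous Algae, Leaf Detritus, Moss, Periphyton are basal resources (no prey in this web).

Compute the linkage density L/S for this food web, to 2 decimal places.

There are L = 29 links among S = 14 species.
L/S = 29/14 = 2.0714 ≈ 2.07.

L/S = 2.07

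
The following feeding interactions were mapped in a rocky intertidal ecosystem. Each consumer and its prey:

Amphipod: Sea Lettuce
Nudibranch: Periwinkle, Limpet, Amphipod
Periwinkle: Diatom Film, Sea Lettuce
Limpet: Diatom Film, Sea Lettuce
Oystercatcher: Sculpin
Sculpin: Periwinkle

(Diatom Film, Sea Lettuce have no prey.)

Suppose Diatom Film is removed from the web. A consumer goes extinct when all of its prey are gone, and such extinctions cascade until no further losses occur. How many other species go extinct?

0

Remove Diatom Film.
Every predator of it retains at least one other prey: Periwinkle still has Sea Lettuce; Limpet still has Sea Lettuce.
No consumer loses all prey, so no secondary extinctions occur.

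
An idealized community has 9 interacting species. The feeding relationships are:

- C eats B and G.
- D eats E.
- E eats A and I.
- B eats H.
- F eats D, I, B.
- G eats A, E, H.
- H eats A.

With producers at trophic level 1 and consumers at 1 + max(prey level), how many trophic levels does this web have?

Producers (level 1): A, I.
A → E → D → F gives F level 4.
No species has a prey at level 4, so no species reaches level 5.

4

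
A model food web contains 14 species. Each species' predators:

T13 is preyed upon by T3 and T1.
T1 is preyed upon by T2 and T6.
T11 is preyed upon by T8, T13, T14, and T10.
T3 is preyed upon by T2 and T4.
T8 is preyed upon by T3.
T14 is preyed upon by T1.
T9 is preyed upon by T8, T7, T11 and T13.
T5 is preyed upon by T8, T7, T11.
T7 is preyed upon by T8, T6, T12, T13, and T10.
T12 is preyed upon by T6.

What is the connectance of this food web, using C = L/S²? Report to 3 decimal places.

C = 0.128

The web has S = 14 species and L = 25 feeding links.
C = L / S² = 25 / 196 = 0.1276 ≈ 0.128.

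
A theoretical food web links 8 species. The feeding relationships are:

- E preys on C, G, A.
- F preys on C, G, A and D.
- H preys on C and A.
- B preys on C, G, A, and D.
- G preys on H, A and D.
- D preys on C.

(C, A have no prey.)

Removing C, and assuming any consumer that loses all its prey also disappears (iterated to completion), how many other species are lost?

Remove C.
Round 1: D (all prey gone) → extinct.
No further losses. Total secondary extinctions: 1.

1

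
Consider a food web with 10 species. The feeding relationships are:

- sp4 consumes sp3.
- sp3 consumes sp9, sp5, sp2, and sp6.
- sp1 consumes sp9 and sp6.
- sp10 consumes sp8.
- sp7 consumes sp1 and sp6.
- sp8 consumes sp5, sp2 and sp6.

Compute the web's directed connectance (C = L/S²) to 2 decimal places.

C = 0.13

The web has S = 10 species and L = 13 feeding links.
C = L / S² = 13 / 100 = 0.1300 ≈ 0.13.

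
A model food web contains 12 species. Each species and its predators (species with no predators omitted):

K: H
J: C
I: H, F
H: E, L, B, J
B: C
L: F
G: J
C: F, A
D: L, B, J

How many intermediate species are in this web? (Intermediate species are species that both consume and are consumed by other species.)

Intermediate species (has both prey and predators): H, L, B, J, C.
Count: 5.

5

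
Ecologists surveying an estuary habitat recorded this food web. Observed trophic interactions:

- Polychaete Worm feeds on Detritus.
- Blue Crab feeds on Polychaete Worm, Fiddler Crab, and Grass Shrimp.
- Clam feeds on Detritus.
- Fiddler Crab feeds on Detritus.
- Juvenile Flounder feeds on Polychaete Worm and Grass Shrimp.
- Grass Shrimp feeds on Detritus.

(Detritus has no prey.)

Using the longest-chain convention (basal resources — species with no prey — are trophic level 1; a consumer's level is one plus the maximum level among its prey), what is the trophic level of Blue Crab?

Trophic level 3

Detritus has no prey (basal) → level 1.
Polychaete Worm eats Detritus → level 2.
Blue Crab eats Polychaete Worm (level 2); other prey at levels: Grass Shrimp 2, Fiddler Crab 2 → level 3.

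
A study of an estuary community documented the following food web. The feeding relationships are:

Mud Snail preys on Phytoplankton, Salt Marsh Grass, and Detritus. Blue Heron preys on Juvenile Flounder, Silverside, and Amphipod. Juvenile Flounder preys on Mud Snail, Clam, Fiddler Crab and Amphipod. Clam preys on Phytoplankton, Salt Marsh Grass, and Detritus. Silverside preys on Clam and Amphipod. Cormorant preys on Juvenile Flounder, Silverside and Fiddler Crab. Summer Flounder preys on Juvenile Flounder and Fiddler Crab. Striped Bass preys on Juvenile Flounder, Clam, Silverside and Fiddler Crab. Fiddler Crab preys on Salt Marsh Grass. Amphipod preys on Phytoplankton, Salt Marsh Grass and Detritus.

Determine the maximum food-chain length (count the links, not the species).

3 links

One longest chain: Phytoplankton → Clam → Juvenile Flounder → Blue Heron.
It has 4 species and 3 links.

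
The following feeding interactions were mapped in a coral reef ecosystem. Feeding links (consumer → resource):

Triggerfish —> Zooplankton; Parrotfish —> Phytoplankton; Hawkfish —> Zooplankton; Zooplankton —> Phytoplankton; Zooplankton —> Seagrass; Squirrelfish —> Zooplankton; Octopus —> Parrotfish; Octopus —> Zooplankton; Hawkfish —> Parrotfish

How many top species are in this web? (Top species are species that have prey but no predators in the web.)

Top species (has prey, but nothing eats it): Hawkfish, Triggerfish, Octopus, Squirrelfish.
Count: 4.

4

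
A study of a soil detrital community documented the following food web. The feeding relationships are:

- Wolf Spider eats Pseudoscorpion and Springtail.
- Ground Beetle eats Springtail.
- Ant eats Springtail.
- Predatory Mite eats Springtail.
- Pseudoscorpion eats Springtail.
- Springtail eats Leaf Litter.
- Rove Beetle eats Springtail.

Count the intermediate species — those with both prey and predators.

2

Intermediate species (has both prey and predators): Springtail, Pseudoscorpion.
Count: 2.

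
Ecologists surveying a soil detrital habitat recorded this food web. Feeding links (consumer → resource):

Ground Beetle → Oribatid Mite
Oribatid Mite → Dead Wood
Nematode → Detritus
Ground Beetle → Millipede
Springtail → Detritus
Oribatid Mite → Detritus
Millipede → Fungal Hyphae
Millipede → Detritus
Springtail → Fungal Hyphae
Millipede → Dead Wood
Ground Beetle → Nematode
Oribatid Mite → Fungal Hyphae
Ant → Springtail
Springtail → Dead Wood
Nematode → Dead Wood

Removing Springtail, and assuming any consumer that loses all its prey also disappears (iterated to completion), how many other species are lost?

Remove Springtail.
Round 1: Ant (all prey gone) → extinct.
No further losses. Total secondary extinctions: 1.

1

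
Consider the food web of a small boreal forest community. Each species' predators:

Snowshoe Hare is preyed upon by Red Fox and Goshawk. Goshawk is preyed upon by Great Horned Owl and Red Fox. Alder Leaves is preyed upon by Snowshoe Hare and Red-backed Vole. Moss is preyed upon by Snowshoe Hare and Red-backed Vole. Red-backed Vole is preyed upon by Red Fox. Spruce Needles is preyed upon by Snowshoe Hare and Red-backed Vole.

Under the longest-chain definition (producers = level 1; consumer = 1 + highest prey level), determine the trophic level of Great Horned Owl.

Trophic level 4

Spruce Needles is a producer → level 1.
Snowshoe Hare eats Spruce Needles (level 1); other prey at levels: Alder Leaves 1, Moss 1 → level 2.
Goshawk eats Snowshoe Hare → level 3.
Great Horned Owl eats Goshawk → level 4.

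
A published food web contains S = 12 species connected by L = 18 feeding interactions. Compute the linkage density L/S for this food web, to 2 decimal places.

There are L = 18 links among S = 12 species.
L/S = 18/12 = 1.5000 ≈ 1.50.

L/S = 1.50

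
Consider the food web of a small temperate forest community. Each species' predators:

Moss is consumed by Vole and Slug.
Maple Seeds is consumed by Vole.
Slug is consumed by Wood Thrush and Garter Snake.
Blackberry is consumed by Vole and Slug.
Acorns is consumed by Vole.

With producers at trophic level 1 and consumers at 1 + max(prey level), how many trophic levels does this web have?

Producers (level 1): Acorns, Blackberry, Moss, Maple Seeds.
Blackberry → Slug → Wood Thrush gives Wood Thrush level 3.
No species has a prey at level 3, so no species reaches level 4.

3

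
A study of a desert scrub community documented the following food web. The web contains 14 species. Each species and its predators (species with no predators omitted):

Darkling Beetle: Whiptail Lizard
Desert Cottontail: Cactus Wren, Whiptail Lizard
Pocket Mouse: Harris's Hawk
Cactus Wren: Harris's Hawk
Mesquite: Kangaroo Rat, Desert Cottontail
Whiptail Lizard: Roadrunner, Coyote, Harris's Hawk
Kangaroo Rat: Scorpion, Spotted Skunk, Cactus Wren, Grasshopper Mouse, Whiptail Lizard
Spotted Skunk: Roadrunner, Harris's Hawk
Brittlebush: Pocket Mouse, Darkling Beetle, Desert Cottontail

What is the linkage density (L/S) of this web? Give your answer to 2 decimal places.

There are L = 20 links among S = 14 species.
L/S = 20/14 = 1.4286 ≈ 1.43.

L/S = 1.43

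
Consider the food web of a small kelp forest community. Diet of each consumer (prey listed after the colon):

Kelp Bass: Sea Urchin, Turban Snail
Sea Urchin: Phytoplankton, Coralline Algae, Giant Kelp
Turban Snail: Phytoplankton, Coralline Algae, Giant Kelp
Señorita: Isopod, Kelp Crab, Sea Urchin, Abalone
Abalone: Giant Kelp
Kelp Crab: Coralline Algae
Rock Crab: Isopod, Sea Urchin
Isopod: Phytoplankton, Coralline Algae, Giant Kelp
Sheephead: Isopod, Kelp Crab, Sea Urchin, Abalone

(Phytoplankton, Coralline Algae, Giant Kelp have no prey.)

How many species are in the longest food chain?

One longest chain: Phytoplankton → Sea Urchin → Kelp Bass.
It has 3 species and 2 links.

3 species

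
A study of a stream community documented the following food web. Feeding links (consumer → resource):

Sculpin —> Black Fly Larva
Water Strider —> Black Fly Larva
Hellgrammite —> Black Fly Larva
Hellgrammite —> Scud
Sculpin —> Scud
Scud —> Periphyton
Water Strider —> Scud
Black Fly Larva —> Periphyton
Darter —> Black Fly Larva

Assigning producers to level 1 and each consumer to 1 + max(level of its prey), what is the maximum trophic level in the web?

3

Producers (level 1): Periphyton.
Periphyton → Scud → Hellgrammite gives Hellgrammite level 3.
No species has a prey at level 3, so no species reaches level 4.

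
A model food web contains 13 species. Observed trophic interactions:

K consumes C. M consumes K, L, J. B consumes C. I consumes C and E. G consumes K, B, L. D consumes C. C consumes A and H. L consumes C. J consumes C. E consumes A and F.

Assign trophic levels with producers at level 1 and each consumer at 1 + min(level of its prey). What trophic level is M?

Trophic level 4

A is a producer → level 1.
C eats A → level 2.
L eats C → level 3.
M eats L → level 4.
No prey of M is below level 3, so 4 is the minimum.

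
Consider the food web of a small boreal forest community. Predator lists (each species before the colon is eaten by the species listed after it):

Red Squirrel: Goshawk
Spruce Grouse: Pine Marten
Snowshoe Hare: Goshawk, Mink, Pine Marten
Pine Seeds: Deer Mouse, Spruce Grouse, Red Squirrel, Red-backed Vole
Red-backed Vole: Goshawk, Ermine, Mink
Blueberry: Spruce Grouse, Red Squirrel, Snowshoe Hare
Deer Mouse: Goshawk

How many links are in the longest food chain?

One longest chain: Pine Seeds → Deer Mouse → Goshawk.
It has 3 species and 2 links.

2 links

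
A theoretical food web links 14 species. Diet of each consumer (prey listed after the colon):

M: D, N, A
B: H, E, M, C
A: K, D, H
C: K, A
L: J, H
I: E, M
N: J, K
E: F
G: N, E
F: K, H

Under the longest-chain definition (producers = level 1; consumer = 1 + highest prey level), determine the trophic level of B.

K is a producer → level 1.
F eats K (level 1); other prey at levels: H 1 → level 2.
E eats F → level 3.
B eats E (level 3); other prey at levels: H 1, M 3, C 3 → level 4.

Trophic level 4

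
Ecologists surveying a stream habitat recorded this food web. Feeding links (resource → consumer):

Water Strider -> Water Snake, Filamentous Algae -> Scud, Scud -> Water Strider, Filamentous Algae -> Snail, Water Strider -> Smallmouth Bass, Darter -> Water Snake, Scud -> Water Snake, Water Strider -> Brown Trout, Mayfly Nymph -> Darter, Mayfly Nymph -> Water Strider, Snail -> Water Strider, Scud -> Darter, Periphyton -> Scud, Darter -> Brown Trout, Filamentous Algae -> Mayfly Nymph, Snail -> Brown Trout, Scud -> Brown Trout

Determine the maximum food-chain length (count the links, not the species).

One longest chain: Filamentous Algae → Scud → Darter → Water Snake.
It has 4 species and 3 links.

3 links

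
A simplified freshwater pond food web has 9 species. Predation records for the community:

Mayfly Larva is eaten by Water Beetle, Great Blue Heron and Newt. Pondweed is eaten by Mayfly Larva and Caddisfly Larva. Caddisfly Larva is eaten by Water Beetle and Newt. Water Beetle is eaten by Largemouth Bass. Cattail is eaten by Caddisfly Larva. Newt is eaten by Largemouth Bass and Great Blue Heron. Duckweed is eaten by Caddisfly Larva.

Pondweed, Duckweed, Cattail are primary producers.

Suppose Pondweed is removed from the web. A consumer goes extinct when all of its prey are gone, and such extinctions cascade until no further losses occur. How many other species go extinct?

Remove Pondweed.
Round 1: Mayfly Larva (all prey gone) → extinct.
No further losses. Total secondary extinctions: 1.

1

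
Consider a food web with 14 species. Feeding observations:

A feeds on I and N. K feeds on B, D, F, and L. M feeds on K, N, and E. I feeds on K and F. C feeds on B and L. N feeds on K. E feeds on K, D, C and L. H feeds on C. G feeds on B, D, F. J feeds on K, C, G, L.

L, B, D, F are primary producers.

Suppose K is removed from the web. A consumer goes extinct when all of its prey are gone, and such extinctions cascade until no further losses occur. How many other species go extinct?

1

Remove K.
Round 1: N (all prey gone) → extinct.
No further losses. Total secondary extinctions: 1.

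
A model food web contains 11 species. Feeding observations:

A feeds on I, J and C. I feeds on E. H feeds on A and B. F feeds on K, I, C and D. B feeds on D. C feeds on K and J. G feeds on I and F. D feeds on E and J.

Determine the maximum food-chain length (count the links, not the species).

One longest chain: E → D → F → G.
It has 4 species and 3 links.

3 links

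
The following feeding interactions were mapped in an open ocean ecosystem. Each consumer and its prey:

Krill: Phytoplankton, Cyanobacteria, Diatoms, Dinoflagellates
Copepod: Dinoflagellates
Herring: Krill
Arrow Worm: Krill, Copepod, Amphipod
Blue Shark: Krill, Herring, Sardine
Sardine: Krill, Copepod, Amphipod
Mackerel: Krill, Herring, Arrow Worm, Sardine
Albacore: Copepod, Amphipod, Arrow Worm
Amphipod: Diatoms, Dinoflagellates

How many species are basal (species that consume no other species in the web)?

Basal species (no prey listed): Phytoplankton, Cyanobacteria, Diatoms, Dinoflagellates.
Count: 4.

4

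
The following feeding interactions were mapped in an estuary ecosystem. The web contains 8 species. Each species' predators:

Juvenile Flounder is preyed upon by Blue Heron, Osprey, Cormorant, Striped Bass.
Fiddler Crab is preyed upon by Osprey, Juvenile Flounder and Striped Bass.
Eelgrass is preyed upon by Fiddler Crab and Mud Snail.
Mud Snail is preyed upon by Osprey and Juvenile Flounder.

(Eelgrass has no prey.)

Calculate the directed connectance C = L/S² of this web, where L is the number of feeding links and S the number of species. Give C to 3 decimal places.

C = 0.172

The web has S = 8 species and L = 11 feeding links.
C = L / S² = 11 / 64 = 0.1719 ≈ 0.172.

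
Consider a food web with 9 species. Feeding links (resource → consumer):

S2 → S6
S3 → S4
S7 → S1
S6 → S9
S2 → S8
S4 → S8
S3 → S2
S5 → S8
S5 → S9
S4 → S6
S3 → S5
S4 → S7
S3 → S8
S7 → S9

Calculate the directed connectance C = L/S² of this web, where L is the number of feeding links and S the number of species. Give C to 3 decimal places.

The web has S = 9 species and L = 14 feeding links.
C = L / S² = 14 / 81 = 0.1728 ≈ 0.173.

C = 0.173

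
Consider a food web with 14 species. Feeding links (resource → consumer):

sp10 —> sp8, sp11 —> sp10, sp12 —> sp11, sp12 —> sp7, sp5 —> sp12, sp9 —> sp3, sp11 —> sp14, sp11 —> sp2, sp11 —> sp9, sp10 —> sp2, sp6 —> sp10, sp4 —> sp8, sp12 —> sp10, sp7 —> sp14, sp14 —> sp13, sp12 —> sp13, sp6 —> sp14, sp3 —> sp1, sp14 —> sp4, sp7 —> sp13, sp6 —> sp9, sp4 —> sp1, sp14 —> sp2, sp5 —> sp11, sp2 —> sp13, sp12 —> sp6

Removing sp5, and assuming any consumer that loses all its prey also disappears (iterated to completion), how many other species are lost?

13

Remove sp5.
Round 1: sp12 (all prey gone) → extinct.
Round 2: sp6 (all prey gone), sp11 (all prey gone), sp7 (all prey gone) → extinct.
Round 3: sp10 (all prey gone), sp14 (all prey gone), sp9 (all prey gone) → extinct.
Round 4: sp4 (all prey gone), sp2 (all prey gone), sp3 (all prey gone) → extinct.
Round 5: sp1 (all prey gone), sp13 (all prey gone), sp8 (all prey gone) → extinct.
No further losses. Total secondary extinctions: 13.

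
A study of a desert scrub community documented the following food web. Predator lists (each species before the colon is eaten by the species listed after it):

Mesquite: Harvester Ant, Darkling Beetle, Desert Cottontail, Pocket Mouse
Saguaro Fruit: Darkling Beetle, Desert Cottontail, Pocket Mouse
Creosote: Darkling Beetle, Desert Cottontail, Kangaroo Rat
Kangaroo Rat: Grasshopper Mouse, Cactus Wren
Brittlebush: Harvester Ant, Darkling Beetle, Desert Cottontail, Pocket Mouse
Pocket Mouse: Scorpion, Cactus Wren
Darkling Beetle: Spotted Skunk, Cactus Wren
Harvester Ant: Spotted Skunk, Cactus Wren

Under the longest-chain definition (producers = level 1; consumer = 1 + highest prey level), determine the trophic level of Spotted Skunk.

Trophic level 3

Mesquite is a producer → level 1.
Harvester Ant eats Mesquite (level 1); other prey at levels: Brittlebush 1 → level 2.
Spotted Skunk eats Harvester Ant (level 2); other prey at levels: Darkling Beetle 2 → level 3.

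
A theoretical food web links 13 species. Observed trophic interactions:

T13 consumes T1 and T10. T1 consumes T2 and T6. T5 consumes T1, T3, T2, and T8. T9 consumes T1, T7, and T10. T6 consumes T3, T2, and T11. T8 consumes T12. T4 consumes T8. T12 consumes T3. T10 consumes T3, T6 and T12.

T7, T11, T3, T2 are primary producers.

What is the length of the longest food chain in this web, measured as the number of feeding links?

3 links

One longest chain: T3 → T12 → T10 → T9.
It has 4 species and 3 links.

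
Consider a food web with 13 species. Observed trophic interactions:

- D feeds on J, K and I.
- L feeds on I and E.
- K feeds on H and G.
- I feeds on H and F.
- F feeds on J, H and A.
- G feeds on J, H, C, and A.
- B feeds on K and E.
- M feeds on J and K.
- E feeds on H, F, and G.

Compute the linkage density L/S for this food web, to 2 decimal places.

L/S = 1.77

There are L = 23 links among S = 13 species.
L/S = 23/13 = 1.7692 ≈ 1.77.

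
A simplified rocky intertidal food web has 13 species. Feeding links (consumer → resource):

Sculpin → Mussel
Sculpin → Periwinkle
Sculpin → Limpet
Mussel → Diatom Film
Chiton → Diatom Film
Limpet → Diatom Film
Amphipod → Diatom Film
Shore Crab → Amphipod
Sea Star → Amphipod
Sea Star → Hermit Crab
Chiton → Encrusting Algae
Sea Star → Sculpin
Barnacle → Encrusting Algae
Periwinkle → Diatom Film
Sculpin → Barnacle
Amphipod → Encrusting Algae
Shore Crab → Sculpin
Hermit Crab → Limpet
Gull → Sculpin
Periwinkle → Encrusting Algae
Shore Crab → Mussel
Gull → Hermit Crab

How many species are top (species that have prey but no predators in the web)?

Top species (has prey, but nothing eats it): Chiton, Sea Star, Gull, Shore Crab.
Count: 4.

4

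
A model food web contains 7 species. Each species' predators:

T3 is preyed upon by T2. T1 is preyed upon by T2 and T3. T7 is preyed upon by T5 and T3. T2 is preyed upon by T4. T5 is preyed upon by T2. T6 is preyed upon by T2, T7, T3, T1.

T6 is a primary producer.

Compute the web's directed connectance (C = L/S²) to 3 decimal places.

C = 0.224

The web has S = 7 species and L = 11 feeding links.
C = L / S² = 11 / 49 = 0.2245 ≈ 0.224.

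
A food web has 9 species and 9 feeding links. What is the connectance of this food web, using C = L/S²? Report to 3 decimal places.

The web has S = 9 species and L = 9 feeding links.
C = L / S² = 9 / 81 = 0.1111 ≈ 0.111.

C = 0.111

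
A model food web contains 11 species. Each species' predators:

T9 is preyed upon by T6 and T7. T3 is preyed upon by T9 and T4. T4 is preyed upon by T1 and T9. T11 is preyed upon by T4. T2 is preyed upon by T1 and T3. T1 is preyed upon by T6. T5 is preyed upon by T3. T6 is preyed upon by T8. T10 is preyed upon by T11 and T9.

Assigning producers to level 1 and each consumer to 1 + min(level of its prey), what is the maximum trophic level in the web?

4

Producers (level 1): T2, T10, T5.
Following each consumer down to its lowest-level prey: T10 → T9 → T6 → T8 (levels 1 through 4).
All prey of T8 (T6 3) are at level 3 or above, so T8 is at level 1 + 3 = 4.
Every consumer has at least one prey at level 3 or below, so none exceeds level 4.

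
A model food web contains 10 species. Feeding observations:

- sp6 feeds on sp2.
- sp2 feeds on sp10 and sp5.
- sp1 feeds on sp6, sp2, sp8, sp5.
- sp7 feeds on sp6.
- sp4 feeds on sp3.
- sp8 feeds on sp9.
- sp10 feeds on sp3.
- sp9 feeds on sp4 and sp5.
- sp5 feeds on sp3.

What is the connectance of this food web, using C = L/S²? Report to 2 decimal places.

The web has S = 10 species and L = 14 feeding links.
C = L / S² = 14 / 100 = 0.1400 ≈ 0.14.

C = 0.14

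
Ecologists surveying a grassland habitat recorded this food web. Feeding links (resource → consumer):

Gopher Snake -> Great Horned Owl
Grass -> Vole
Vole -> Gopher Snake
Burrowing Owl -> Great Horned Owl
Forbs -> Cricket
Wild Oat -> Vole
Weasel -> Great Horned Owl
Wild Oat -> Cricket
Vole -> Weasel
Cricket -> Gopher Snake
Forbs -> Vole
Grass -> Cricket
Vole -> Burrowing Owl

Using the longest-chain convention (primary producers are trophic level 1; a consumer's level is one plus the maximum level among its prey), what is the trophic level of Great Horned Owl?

Trophic level 4

Forbs is a producer → level 1.
Vole eats Forbs (level 1); other prey at levels: Wild Oat 1, Grass 1 → level 2.
Weasel eats Vole → level 3.
Great Horned Owl eats Weasel (level 3); other prey at levels: Burrowing Owl 3, Gopher Snake 3 → level 4.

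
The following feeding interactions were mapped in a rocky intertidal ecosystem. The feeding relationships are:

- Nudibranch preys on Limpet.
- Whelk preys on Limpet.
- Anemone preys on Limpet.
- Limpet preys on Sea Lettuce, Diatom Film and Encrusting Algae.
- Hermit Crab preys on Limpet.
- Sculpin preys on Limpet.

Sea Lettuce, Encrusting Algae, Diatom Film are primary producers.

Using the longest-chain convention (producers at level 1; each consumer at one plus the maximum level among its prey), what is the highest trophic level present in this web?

Producers (level 1): Sea Lettuce, Encrusting Algae, Diatom Film.
Sea Lettuce → Limpet → Anemone gives Anemone level 3.
No species has a prey at level 3, so no species reaches level 4.

3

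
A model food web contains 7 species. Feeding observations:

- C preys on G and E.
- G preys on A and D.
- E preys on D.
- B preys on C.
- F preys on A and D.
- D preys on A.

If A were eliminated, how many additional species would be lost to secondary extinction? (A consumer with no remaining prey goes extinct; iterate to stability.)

6

Remove A.
Round 1: D (all prey gone) → extinct.
Round 2: G (all prey gone), E (all prey gone), F (all prey gone) → extinct.
Round 3: C (all prey gone) → extinct.
Round 4: B (all prey gone) → extinct.
No further losses. Total secondary extinctions: 6.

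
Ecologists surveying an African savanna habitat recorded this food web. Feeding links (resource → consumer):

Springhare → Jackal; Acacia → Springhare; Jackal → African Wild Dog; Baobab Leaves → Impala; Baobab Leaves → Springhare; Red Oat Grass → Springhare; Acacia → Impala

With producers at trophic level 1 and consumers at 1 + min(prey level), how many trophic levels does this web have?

4

Producers (level 1): Baobab Leaves, Red Oat Grass, Acacia.
Following each consumer down to its lowest-level prey: Baobab Leaves → Springhare → Jackal → African Wild Dog (levels 1 through 4).
All prey of African Wild Dog (Jackal 3) are at level 3 or above, so African Wild Dog is at level 1 + 3 = 4.
Every consumer has at least one prey at level 3 or below, so none exceeds level 4.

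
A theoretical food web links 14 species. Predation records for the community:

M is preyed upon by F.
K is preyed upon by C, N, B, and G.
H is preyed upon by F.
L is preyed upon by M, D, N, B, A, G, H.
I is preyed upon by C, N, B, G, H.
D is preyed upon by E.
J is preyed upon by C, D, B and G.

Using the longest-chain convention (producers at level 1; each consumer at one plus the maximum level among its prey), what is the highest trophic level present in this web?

3

Producers (level 1): J, K, L, I.
L → M → F gives F level 3.
No species has a prey at level 3, so no species reaches level 4.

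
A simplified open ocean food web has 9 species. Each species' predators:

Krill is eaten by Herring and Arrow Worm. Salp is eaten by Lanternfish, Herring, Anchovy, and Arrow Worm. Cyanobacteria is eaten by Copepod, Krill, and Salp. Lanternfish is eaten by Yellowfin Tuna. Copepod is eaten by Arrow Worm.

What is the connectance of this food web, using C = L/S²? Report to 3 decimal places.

C = 0.136

The web has S = 9 species and L = 11 feeding links.
C = L / S² = 11 / 81 = 0.1358 ≈ 0.136.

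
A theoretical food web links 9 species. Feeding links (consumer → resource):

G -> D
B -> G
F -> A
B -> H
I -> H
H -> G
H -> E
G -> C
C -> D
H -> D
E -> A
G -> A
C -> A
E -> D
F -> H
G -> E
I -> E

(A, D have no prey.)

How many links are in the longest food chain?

One longest chain: A → C → G → H → F.
It has 5 species and 4 links.

4 links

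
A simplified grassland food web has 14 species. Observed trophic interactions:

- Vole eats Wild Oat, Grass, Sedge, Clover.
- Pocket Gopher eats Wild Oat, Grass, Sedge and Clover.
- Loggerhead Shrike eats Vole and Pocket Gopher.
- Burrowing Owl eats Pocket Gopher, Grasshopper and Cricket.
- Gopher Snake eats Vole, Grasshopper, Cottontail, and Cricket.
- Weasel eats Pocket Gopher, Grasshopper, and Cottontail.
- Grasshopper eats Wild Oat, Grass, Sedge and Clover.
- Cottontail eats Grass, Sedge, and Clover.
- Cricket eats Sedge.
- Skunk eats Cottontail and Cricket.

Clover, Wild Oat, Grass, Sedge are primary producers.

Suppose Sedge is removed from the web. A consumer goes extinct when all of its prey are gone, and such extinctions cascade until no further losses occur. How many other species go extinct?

Remove Sedge.
Round 1: Cricket (all prey gone) → extinct.
No further losses. Total secondary extinctions: 1.

1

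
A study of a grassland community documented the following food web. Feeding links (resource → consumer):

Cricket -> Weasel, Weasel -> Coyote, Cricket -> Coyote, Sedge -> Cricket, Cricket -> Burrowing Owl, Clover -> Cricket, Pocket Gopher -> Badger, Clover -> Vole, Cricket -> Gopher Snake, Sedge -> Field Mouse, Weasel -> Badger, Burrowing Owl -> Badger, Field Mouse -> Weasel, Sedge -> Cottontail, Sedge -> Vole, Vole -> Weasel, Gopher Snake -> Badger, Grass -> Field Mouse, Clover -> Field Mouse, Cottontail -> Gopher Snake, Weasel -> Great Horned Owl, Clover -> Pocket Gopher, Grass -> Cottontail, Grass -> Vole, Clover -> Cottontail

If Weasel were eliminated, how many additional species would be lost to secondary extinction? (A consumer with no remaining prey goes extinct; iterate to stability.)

1

Remove Weasel.
Round 1: Great Horned Owl (all prey gone) → extinct.
No further losses. Total secondary extinctions: 1.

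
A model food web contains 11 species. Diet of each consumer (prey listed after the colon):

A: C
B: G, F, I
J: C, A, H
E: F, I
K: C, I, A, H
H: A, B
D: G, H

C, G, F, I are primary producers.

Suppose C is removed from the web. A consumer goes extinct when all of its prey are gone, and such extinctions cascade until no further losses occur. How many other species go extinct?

1

Remove C.
Round 1: A (all prey gone) → extinct.
No further losses. Total secondary extinctions: 1.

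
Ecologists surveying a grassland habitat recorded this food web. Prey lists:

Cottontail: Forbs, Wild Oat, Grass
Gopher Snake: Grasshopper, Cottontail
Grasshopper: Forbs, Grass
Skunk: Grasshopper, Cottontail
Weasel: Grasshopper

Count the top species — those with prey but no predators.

3

Top species (has prey, but nothing eats it): Weasel, Gopher Snake, Skunk.
Count: 3.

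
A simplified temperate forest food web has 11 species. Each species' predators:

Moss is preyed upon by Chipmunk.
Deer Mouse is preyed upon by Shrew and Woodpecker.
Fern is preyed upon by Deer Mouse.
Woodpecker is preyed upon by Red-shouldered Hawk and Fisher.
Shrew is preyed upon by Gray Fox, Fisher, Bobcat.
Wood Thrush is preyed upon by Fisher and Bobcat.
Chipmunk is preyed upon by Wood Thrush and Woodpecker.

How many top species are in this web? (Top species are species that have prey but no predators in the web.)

Top species (has prey, but nothing eats it): Bobcat, Red-shouldered Hawk, Fisher, Gray Fox.
Count: 4.

4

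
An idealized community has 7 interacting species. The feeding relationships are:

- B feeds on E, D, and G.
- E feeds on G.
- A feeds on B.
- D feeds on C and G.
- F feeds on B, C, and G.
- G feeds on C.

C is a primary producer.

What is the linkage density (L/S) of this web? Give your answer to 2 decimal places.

L/S = 1.57

There are L = 11 links among S = 7 species.
L/S = 11/7 = 1.5714 ≈ 1.57.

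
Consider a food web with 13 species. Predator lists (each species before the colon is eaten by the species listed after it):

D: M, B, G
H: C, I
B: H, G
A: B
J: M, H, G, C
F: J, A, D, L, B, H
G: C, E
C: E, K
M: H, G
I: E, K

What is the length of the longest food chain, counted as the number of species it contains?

6 species

One longest chain: F → J → M → G → C → E.
It has 6 species and 5 links.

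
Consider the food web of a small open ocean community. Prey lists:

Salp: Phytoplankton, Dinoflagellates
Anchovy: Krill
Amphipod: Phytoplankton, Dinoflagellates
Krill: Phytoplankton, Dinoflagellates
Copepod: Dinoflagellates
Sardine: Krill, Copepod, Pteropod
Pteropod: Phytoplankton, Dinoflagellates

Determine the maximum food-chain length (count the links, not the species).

2 links

One longest chain: Phytoplankton → Krill → Anchovy.
It has 3 species and 2 links.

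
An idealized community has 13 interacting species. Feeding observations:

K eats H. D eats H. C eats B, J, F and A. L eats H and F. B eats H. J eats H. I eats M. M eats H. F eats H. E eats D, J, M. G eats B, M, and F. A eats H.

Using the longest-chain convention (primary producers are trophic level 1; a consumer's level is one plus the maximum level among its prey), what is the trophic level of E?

H is a producer → level 1.
D eats H → level 2.
E eats D (level 2); other prey at levels: J 2, M 2 → level 3.

Trophic level 3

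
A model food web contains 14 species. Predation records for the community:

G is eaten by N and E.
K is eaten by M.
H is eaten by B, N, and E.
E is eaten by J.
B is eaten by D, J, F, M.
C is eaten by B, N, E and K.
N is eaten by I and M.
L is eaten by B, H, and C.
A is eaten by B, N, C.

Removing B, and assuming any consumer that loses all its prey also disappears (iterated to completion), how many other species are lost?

2

Remove B.
Round 1: F (all prey gone), D (all prey gone) → extinct.
No further losses. Total secondary extinctions: 2.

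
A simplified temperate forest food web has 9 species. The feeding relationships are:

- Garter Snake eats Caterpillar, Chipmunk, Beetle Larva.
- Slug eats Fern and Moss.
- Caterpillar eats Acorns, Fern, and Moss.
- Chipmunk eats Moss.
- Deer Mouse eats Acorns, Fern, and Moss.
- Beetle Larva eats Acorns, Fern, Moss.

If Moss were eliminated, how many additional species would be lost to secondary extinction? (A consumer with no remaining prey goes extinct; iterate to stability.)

Remove Moss.
Round 1: Chipmunk (all prey gone) → extinct.
No further losses. Total secondary extinctions: 1.

1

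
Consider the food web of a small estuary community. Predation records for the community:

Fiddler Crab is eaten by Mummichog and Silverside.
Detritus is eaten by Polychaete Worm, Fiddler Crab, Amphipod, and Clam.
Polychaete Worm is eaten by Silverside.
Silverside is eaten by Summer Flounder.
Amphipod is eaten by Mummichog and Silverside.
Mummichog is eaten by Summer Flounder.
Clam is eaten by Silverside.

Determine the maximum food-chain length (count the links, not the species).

3 links

One longest chain: Detritus → Fiddler Crab → Silverside → Summer Flounder.
It has 4 species and 3 links.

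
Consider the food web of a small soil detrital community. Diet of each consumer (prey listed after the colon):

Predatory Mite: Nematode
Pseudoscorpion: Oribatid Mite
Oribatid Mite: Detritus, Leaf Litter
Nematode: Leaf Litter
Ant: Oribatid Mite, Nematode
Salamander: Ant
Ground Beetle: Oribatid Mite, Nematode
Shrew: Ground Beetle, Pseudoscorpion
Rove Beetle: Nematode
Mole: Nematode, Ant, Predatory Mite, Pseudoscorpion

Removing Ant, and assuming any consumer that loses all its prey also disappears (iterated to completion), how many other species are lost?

Remove Ant.
Round 1: Salamander (all prey gone) → extinct.
No further losses. Total secondary extinctions: 1.

1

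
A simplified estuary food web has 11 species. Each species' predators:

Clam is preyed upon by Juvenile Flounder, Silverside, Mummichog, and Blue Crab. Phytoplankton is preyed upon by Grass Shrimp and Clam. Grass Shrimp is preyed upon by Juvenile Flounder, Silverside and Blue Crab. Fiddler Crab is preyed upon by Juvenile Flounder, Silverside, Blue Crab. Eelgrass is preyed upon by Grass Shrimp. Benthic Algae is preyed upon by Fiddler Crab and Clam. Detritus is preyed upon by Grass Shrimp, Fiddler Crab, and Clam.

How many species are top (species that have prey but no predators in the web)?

Top species (has prey, but nothing eats it): Juvenile Flounder, Blue Crab, Mummichog, Silverside.
Count: 4.

4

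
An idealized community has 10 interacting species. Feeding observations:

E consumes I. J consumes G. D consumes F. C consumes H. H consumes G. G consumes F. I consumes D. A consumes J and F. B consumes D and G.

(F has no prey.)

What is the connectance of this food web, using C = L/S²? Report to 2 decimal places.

The web has S = 10 species and L = 11 feeding links.
C = L / S² = 11 / 100 = 0.1100 ≈ 0.11.

C = 0.11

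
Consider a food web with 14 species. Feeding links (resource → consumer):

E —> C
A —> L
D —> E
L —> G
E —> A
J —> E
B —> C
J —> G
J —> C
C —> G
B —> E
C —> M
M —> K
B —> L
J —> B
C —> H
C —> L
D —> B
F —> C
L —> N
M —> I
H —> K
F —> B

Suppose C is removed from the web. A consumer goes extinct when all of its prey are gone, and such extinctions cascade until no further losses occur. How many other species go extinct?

4

Remove C.
Round 1: H (all prey gone), M (all prey gone) → extinct.
Round 2: I (all prey gone), K (all prey gone) → extinct.
No further losses. Total secondary extinctions: 4.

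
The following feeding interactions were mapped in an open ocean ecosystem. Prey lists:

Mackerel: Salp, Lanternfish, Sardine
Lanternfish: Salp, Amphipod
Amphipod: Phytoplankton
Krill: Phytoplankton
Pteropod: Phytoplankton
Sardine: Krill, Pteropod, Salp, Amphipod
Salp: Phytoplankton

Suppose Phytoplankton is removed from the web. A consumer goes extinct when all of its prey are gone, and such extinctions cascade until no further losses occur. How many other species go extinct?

Remove Phytoplankton.
Round 1: Krill (all prey gone), Pteropod (all prey gone), Salp (all prey gone), Amphipod (all prey gone) → extinct.
Round 2: Lanternfish (all prey gone), Sardine (all prey gone) → extinct.
Round 3: Mackerel (all prey gone) → extinct.
No further losses. Total secondary extinctions: 7.

7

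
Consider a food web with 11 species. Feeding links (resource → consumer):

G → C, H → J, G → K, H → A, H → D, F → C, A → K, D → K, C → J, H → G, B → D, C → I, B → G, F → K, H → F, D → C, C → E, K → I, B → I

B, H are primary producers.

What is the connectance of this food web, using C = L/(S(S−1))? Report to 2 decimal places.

The web has S = 11 species and L = 19 feeding links.
C = L / (S(S−1)) = 19 / 110 = 0.1727 ≈ 0.17.

C = 0.17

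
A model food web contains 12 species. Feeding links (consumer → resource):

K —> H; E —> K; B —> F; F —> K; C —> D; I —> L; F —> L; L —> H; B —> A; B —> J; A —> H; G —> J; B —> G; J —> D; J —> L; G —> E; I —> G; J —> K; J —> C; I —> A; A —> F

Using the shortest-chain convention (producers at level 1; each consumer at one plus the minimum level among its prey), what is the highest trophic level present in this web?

Producers (level 1): H, D.
Following each consumer down to its lowest-level prey: H → A → B (levels 1 through 3).
All prey of B (A 2, J 2, G 3, F 3) are at level 2 or above, so B is at level 1 + 2 = 3.
Every consumer has at least one prey at level 2 or below, so none exceeds level 3.

3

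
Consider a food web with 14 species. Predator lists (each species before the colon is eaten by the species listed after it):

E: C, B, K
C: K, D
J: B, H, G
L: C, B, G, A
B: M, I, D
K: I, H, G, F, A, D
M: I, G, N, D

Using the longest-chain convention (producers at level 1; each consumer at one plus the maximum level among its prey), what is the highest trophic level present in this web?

4

Producers (level 1): L, J, E.
L → C → K → F gives F level 4.
No species has a prey at level 4, so no species reaches level 5.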